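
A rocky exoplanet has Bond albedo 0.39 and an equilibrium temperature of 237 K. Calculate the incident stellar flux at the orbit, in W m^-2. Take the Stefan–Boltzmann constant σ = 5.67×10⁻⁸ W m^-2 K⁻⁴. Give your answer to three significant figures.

Invert the energy balance for S: S = 4σT⁴/(1−α).
The emitted flux is σT⁴ = 178.9 W m^-2.
So S = 4×178.9/(1−0.39) = 1173 W m^-2.

1170 W m^-2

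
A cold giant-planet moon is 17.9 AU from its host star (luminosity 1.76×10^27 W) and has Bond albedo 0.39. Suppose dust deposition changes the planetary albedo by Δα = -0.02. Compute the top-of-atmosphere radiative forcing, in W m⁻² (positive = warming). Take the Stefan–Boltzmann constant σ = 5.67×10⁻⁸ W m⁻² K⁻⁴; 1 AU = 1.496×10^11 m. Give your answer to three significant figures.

0.0977 W m⁻²

d = 17.9 × 1.496×10^11 m = 2.678×10^12 m.
Spreading L over a sphere of radius d: S = 1.76×10^27/(4π·2.68×10^12²) = 19.53 W m⁻².
TOA radiative forcing: ΔF = −S·Δα/4 = −19.53·(-0.02)/4 = 0.09766 W m⁻².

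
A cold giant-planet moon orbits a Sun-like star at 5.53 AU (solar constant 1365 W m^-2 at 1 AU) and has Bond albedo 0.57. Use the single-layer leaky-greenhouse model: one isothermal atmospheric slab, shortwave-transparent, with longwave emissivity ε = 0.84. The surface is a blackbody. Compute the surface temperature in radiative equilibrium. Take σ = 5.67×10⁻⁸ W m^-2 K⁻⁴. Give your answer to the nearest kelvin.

110 K

By the inverse-square law, S = 1365/5.53² = 44.64 W m^-2.
The planet radiates to space at T_e = [S(1−α)/(4σ)]^(1/4) = 95.91 K.
Surface balance with a leaky layer gives σT_s⁴ = σT_e⁴·2/(2−ε), so T_s = T_e·[2/(2−0.84)]^(1/4) = 109.9 K.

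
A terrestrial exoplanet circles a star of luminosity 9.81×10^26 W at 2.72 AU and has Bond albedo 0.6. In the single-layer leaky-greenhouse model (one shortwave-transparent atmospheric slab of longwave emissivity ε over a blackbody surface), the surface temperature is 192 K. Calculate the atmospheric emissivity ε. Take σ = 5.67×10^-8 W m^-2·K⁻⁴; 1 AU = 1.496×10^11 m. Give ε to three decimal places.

0.776

Orbital distance: d = 2.72 AU = 4.069×10^11 m.
Spreading L over a sphere of radius d: S = 9.81×10^26/(4π·4.07×10^11²) = 471.5 W m^-2.
TOA balance gives T_e = 169.8 K.
Inverting T_s⁴ = 2T_e⁴/(2−ε): (T_e/T_s)⁴ = 0.6119, so ε = 2(1 − 0.6119) = 0.7762.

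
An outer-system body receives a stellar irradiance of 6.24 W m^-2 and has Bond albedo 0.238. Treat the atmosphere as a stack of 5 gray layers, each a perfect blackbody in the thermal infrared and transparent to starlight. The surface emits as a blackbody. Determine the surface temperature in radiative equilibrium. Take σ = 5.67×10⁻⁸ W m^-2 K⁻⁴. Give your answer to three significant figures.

Top-of-atmosphere balance: σT_e⁴ = S(1−α)/4 = 1.189 W m^-2 → T_e = 67.67 K.
Layer-by-layer balance gives σT_s⁴ = (N+1)σT_e⁴, so T_s = 6^¼·67.67 = 105.9 K.

106 K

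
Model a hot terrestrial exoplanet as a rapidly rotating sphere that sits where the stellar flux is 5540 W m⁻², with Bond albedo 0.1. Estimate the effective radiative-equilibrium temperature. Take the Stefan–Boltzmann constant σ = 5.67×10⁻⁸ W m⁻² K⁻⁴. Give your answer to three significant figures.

Averaging over the sphere, the absorbed flux is S(1−α)/4 = 1246 W m⁻².
Set σT⁴ = 1246 → T = (1246/σ)^(1/4) = 385.1 K.

385 kelvin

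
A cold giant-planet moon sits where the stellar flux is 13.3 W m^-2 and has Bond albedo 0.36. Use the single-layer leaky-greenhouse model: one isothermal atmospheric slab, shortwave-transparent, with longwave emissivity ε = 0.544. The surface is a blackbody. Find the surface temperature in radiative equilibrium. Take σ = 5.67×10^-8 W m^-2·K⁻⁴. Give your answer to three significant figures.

Effective emission temperature (TOA balance): σT_e⁴ = S(1−α)/4 = 2.128 W m^-2 → T_e = 78.27 K.
Surface balance with a leaky layer gives σT_s⁴ = σT_e⁴·2/(2−ε), so T_s = T_e·[2/(2−0.544)]^(1/4) = 84.74 K.

84.7 K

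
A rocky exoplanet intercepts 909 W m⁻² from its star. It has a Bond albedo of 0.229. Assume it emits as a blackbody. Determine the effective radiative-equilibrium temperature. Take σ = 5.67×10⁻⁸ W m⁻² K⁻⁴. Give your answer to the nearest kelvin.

Absorbed flux (global mean): S(1−α)/4 = 909.0·0.771/4 = 175.2 W m⁻².
In equilibrium σT⁴ equals this, so T = 235.8 K.

236 kelvin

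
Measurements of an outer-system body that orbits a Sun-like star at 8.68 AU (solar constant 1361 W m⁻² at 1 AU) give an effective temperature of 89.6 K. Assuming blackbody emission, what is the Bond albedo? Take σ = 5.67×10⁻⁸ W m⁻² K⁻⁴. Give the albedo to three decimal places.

0.191

Irradiance scales as 1/d², so S = 1361 W m⁻² × (1/8.68)² = 18.06 W m⁻².
Rearranging the radiative balance, α = 1 − 4σT⁴/S.
σT⁴ = 3.654 W m⁻², so 4σT⁴ = 14.62 W m⁻².
1−α = 14.62/18.06 = 0.8092, so α = 0.1908.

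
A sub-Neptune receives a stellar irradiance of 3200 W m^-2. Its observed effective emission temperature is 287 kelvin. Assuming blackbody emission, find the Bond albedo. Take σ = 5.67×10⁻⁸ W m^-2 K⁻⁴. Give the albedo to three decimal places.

From σT⁴ = S(1−α)/4 we invert for α: 1−α = 4σT⁴/S.
σT⁴ = 384.7 W m^-2, so 4σT⁴ = 1539 W m^-2.
1−α = 1539/3200 = 0.4809, so α = 0.5191.

0.519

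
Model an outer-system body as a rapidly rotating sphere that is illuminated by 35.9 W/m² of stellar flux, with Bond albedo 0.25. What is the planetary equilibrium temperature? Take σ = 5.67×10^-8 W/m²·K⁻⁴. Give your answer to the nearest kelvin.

Absorbed flux (global mean): S(1−α)/4 = 35.90·0.75/4 = 6.731 W/m².
Balancing against σT⁴: T = (6.731/5.67×10⁻⁸)^(1/4) = 104.4 K.

104 kelvin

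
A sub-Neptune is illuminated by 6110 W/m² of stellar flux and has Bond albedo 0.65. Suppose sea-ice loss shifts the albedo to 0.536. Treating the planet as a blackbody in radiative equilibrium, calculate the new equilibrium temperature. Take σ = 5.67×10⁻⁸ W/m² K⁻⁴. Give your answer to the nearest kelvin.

334 K

T₂ = [S(1−α₂)/(4σ)]^(1/4) = [6110·0.464/(4σ)]^(1/4) = 334.4 K.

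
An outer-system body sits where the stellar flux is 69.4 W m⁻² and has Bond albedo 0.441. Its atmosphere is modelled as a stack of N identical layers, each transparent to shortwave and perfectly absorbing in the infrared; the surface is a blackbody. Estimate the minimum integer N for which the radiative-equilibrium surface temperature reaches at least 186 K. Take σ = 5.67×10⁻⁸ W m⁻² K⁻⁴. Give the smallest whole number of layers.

Top-of-atmosphere balance: σT_e⁴ = S(1−α)/4 = 9.699 W m⁻² → T_e = 114.4 K.
T_s = (N+1)^(1/4)·T_e ≥ 186 K requires N+1 ≥ (T_s/T_e)⁴ = (186/114.4)⁴ = 6.997.
Rounding up, N = 6.

6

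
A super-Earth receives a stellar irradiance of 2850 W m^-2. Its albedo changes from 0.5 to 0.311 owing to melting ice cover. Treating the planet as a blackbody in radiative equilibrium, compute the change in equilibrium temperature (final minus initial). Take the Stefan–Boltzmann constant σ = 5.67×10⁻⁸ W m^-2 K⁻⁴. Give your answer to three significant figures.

23.5 K

Before: T₁ = [2850·0.5/(4σ)]^(1/4) = 281.5 K.
After:  T₂ = [2850·0.689/(4σ)]^(1/4) = 305.0 K.
Change: 305.0 − 281.5 = 23.50 K.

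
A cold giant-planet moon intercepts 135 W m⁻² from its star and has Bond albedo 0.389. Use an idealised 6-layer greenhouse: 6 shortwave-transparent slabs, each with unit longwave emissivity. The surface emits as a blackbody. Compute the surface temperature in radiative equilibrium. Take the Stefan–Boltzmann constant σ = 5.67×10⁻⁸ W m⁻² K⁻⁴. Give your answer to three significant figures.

Top-of-atmosphere balance: σT_e⁴ = S(1−α)/4 = 20.62 W m⁻² → T_e = 138.1 K.
Layer-by-layer balance gives σT_s⁴ = (N+1)σT_e⁴, so T_s = 7^¼·138.1 = 224.6 K.

225 K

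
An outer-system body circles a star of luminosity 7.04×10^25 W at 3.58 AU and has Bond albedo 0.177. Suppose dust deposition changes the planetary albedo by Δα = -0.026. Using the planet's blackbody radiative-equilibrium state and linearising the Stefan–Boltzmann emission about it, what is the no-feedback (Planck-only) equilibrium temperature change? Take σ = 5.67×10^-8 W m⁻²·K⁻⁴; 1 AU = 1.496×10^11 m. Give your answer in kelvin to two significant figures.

Orbital distance: d = 3.58 AU = 5.356×10^11 m.
Spreading L over a sphere of radius d: S = 7.04×10^25/(4π·5.36×10^11²) = 19.53 W m⁻².
Unperturbed T_e = [19.53·(1−0.177)/(4σ)]^¼ = 91.75 K.
TOA radiative forcing: ΔF = −S·Δα/4 = −19.53·(-0.026)/4 = 0.1270 W m⁻².
The Planck feedback parameter is 4σT_e³ = 0.1752 W m⁻²/K.
ΔT₀ = ΔF/λ_P = 0.1270/0.1752 = 0.725 K.

0.72 K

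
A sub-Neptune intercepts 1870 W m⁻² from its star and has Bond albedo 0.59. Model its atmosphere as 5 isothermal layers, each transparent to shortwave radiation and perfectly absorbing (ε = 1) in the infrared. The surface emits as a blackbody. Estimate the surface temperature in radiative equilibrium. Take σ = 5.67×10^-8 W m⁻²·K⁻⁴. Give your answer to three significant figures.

OLR = S(1−α)/4 = 191.7 W m⁻²; the top layer radiates at T_e = 241.1 K.
With N = 5 opaque layers, T_s = (N+1)^(1/4)·T_e = 6^(1/4)·241.1 = 377.4 K.

377 K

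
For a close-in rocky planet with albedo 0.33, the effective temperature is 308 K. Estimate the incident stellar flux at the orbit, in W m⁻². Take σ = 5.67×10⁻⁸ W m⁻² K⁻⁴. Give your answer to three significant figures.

3050 W m⁻²

Invert the energy balance for S: S = 4σT⁴/(1−α).
σT⁴ = 5.67×10⁻⁸·(308)⁴ = 510.3 W m⁻².
So S = 4×510.3/(1−0.33) = 3046 W m⁻².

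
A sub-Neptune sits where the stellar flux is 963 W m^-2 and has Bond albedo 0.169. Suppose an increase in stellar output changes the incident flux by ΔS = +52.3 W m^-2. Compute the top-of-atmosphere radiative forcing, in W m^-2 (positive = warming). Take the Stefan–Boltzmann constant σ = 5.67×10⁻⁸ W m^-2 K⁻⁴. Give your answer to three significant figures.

TOA radiative forcing: ΔF = (1−α)ΔS/4 = 0.831·(+52.3)/4 = 10.87 W m^-2.

10.9 W m^-2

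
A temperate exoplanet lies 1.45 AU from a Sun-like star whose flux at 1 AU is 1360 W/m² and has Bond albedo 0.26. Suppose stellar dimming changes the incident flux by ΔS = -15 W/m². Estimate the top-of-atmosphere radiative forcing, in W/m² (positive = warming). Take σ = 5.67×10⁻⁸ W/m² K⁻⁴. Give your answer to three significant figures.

Irradiance scales as 1/d², so S = 1360 W/m² × (1/1.45)² = 646.8 W/m².
ΔF = Δ[S(1−α)]/4 = (1−0.26)·-15/4 = -2.775 W/m².

-2.77 W/m²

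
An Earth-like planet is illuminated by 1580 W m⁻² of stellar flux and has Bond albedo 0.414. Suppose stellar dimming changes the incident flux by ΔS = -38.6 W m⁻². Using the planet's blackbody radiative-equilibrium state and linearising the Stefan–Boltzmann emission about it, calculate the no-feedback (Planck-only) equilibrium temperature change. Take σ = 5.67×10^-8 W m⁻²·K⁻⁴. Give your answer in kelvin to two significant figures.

-1.5 K

Reference equilibrium: T_e = [S(1−α)/(4σ)]^(1/4) = 252.8 K.
Only a fraction (1−α) is absorbed and it's spread over 4πR², so ΔF = (1−α)ΔS/4 = -5.655 W m⁻².
Planck response: λ_P = 4σT_e³ = 4·5.67×10⁻⁸·(252.8)³ = 3.663 W m⁻²/K.
So ΔT₀ = -5.655/3.663 = -1.54 K.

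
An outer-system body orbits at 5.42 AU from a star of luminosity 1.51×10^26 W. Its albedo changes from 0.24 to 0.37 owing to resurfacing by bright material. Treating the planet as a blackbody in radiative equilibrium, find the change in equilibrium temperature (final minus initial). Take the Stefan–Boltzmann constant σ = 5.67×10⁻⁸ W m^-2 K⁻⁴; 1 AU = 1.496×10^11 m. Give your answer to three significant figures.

-4.05 K

Orbital distance: d = 5.42 AU = 8.108×10^11 m.
Spreading L over a sphere of radius d: S = 1.51×10^26/(4π·8.11×10^11²) = 18.28 W m^-2.
With α = 0.24, T₁ = 88.46 K.
With α = 0.37, T₂ = 84.41 K.
ΔT = T₂ − T₁ = -4.053 K.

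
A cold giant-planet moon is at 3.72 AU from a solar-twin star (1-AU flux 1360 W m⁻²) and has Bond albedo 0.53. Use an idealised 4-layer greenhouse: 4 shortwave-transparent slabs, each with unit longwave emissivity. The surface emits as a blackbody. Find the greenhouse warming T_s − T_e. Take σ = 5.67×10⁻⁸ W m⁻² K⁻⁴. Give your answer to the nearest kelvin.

By the inverse-square law, S = 1360/3.72² = 98.28 W m⁻².
OLR = S(1−α)/4 = 11.55 W m⁻²; the top layer radiates at T_e = 119.5 K.
T_s = (N+1)^(1/4)·T_e = 178.6 K.
Warming: T_s − T_e = 59.17 K.

59 K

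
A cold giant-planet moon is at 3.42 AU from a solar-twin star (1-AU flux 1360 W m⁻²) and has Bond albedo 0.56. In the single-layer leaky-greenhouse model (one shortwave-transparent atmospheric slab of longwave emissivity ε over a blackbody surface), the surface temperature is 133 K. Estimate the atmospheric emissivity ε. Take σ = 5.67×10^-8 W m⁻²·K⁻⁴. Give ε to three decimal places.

Irradiance scales as 1/d², so S = 1360 W m⁻² × (1/3.42)² = 116.3 W m⁻².
TOA balance gives T_e = 122.6 K.
Since (2−ε)/2 = (T_e/T_s)⁴ = 0.7209, ε = 0.5582.

0.558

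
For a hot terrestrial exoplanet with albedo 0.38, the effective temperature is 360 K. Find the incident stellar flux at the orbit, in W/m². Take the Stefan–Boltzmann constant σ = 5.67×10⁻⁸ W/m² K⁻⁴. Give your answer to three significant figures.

6140 W/m²

From S(1−α)/4 = σT⁴: S = 4σT⁴/(1−α).
σT⁴ = 5.67×10⁻⁸·(360)⁴ = 952.3 W/m².
S = 4·952.3/0.62 = 6144 W/m².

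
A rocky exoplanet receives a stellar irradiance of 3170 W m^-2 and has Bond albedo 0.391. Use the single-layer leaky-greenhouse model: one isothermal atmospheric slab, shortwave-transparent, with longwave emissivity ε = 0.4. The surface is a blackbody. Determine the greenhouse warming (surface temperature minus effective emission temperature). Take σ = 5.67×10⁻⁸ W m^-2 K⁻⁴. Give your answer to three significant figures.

17.4 kelvin

Effective emission temperature (TOA balance): σT_e⁴ = S(1−α)/4 = 482.6 W m^-2 → T_e = 303.7 K.
For a single slab of emissivity ε, T_s⁴ = 2T_e⁴/(2−ε); thus T_s = 303.7·(1.25)^(1/4) = 321.2 K.
The atmosphere warms the surface by 17.43 K.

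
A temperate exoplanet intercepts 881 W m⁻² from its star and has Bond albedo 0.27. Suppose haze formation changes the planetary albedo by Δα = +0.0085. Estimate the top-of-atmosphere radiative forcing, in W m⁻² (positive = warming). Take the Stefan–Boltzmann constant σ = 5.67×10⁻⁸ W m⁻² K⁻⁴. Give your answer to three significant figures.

-1.87 W m⁻²

ΔF = −(S/4)Δα = −(881.0/4)×(+0.0085) = -1.872 W m⁻².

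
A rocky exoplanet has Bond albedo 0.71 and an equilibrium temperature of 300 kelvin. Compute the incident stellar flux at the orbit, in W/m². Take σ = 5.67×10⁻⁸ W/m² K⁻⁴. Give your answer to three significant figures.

From S(1−α)/4 = σT⁴: S = 4σT⁴/(1−α).
The emitted flux is σT⁴ = 459.3 W/m².
So S = 4×459.3/(1−0.71) = 6335 W/m².

6330 W/m²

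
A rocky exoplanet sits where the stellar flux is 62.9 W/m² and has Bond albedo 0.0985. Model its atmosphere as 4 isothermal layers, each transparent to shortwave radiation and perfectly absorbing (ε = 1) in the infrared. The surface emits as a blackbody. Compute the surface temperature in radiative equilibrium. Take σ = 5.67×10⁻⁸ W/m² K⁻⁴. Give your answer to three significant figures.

Top-of-atmosphere balance: σT_e⁴ = S(1−α)/4 = 14.18 W/m² → T_e = 125.7 K.
Layer-by-layer balance gives σT_s⁴ = (N+1)σT_e⁴, so T_s = 5^¼·125.7 = 188.0 K.

188 kelvin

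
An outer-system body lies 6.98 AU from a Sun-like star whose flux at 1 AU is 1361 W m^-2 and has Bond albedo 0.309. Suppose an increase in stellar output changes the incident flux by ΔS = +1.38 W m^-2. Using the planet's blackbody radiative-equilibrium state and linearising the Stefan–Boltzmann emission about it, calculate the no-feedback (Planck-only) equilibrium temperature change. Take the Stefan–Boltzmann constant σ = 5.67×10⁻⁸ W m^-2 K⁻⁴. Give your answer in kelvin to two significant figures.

1.2 K

Flux at the orbit: S = 1361/(6.98)² = 27.93 W m^-2.
Reference equilibrium: T_e = [S(1−α)/(4σ)]^(1/4) = 96.05 K.
ΔF = Δ[S(1−α)]/4 = (1−0.309)·+1.38/4 = 0.2384 W m^-2.
The Planck feedback parameter is 4σT_e³ = 0.2010 W m^-2/K.
So ΔT₀ = 0.2384/0.2010 = 1.19 K.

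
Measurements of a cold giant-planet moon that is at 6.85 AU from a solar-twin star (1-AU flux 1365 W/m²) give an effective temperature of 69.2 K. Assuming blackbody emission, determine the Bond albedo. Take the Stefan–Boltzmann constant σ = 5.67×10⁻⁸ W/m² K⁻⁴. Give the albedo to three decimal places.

Irradiance scales as 1/d², so S = 1365 W/m² × (1/6.85)² = 29.09 W/m².
Energy balance: S(1−α)/4 = σT⁴, so 1−α = 4σT⁴/S.
4σT⁴ = 4·5.67×10⁻⁸·(69.2)⁴ = 5.201 W/m².
Hence α = 1 − 5.201/29.09 = 0.8212.

0.821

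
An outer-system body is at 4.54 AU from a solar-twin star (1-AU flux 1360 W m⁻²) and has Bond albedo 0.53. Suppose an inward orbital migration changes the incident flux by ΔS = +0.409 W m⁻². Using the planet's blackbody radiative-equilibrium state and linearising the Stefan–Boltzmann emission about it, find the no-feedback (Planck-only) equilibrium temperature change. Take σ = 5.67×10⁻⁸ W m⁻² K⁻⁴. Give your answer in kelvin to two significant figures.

Flux at the orbit: S = 1360/(4.54)² = 65.98 W m⁻².
Reference equilibrium: T_e = [S(1−α)/(4σ)]^(1/4) = 108.1 K.
TOA radiative forcing: ΔF = (1−α)ΔS/4 = 0.47·(+0.409)/4 = 0.04806 W m⁻².
The Planck feedback parameter is 4σT_e³ = 0.2868 W m⁻²/K.
ΔT₀ = ΔF/λ_P = 0.04806/0.2868 = 0.168 K.

0.17 K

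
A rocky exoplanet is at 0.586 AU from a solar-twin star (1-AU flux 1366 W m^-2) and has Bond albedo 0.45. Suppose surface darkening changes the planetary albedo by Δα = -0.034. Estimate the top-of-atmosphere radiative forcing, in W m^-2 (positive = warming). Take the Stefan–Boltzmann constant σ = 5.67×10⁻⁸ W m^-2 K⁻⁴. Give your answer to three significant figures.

33.8 W m^-2

Irradiance scales as 1/d², so S = 1366 W m^-2 × (1/0.586)² = 3978 W m^-2.
TOA radiative forcing: ΔF = −S·Δα/4 = −3978·(-0.034)/4 = 33.81 W m^-2.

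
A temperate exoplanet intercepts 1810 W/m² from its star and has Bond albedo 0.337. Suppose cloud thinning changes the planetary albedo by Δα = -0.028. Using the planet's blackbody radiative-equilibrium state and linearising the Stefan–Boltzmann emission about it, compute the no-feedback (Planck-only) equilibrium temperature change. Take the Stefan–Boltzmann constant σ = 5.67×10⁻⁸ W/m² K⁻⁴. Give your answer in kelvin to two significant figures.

Unperturbed T_e = [1810·(1−0.337)/(4σ)]^¼ = 269.7 K.
ΔF = −(S/4)Δα = −(1810/4)×(-0.028) = 12.67 W/m².
The Planck feedback parameter is 4σT_e³ = 4.449 W/m²/K.
ΔT₀ = ΔF/λ_P = 12.67/4.449 = 2.85 K.

2.8 K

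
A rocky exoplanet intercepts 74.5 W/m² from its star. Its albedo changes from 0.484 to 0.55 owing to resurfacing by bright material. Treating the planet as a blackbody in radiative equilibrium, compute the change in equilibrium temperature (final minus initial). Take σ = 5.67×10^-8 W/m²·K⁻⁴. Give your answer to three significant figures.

-3.84 kelvin

Initial: T₁ = [S(1−0.484)/(4σ)]^(1/4) = 114.1 K.
After:  T₂ = [74.50·0.45/(4σ)]^(1/4) = 110.3 K.
ΔT = T₂ − T₁ = -3.838 K.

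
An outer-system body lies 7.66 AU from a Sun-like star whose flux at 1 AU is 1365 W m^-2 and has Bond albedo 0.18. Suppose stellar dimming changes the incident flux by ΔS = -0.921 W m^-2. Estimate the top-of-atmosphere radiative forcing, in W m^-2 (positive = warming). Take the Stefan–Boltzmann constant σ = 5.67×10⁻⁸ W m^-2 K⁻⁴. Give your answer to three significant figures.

-0.189 W m^-2

Irradiance scales as 1/d², so S = 1365 W m^-2 × (1/7.66)² = 23.26 W m^-2.
Only a fraction (1−α) is absorbed and it's spread over 4πR², so ΔF = (1−α)ΔS/4 = -0.1888 W m^-2.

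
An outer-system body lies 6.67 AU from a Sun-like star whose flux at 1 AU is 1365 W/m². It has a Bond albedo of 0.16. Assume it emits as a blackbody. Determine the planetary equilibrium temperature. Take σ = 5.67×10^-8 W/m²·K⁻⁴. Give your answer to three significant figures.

103 kelvin

Flux at the orbit: S = 1365/(6.67)² = 30.68 W/m².
Absorbed flux (global mean): S(1−α)/4 = 30.68·0.84/4 = 6.443 W/m².
In equilibrium σT⁴ equals this, so T = 103.2 K.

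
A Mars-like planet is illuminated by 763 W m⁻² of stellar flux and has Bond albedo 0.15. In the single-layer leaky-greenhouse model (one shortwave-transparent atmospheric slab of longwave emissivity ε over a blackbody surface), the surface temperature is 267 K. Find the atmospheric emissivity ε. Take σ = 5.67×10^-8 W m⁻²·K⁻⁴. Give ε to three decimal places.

First, T_e = [763.0·(1−0.15)/(4σ)]^(1/4) = 231.2 K.
Since (2−ε)/2 = (T_e/T_s)⁴ = 0.5627, ε = 0.8747.

0.875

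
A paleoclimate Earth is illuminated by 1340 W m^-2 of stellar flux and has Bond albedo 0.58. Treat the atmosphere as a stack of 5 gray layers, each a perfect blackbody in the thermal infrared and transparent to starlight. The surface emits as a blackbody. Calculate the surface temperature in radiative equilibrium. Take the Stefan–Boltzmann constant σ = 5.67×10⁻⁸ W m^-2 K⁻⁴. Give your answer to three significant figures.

349 kelvin

Top-of-atmosphere balance: σT_e⁴ = S(1−α)/4 = 140.7 W m^-2 → T_e = 223.2 K.
With N = 5 opaque layers, T_s = (N+1)^(1/4)·T_e = 6^(1/4)·223.2 = 349.3 K.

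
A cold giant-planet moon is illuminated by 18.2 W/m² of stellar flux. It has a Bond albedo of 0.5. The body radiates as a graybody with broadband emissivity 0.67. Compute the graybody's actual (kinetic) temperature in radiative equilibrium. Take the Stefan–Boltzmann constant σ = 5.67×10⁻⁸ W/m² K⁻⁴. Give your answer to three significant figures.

88.0 kelvin

The planet absorbs (1−α)S over its disc πR² and re-emits over 4πR², so the mean absorbed flux is (1−0.5)·18.20/4 = 2.275 W/m².
Radiative balance εσT⁴ = 2.275 gives T = [2.275/(0.67·σ)]^(1/4) = 87.97 K.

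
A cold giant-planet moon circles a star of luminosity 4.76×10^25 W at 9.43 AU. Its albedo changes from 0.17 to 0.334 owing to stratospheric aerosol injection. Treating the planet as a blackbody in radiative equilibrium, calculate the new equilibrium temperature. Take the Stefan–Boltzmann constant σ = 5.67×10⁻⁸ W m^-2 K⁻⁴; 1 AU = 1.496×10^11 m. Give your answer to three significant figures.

48.6 kelvin

Orbital distance: d = 9.43 AU = 1.411×10^12 m.
S = L/(4πd²) = 1.903 W m^-2.
T₂ = [S(1−α₂)/(4σ)]^(1/4) = [1.903·0.666/(4σ)]^(1/4) = 48.62 K.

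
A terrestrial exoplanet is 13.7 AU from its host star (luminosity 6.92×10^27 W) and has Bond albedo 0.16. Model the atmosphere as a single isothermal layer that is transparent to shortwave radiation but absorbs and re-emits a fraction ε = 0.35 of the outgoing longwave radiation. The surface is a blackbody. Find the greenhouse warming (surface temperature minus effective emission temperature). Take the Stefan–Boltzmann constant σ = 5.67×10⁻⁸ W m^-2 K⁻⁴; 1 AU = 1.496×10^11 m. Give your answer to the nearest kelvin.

Orbital distance: d = 13.7 AU = 2.050×10^12 m.
Spreading L over a sphere of radius d: S = 6.92×10^27/(4π·2.05×10^12²) = 131.1 W m^-2.
At the top of the atmosphere, σT_e⁴ = S(1−α)/4 = 27.53 W m^-2, giving T_e = 148.4 K.
The surface balance (absorbed SW + ε·downward IR = σT_s⁴) with T_a⁴ = T_s⁴/2 reduces to T_s = T_e·[2/(2−ε)]^¼ = 155.8 K.
T_s − T_e = 155.8 − 148.4 = 7.313 K.

7 K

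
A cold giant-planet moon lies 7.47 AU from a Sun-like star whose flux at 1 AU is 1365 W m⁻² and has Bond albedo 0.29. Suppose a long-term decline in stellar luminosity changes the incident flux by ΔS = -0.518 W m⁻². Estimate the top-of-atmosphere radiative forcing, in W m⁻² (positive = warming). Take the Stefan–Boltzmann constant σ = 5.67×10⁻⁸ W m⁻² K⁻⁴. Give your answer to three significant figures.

-0.0919 W m⁻²

Irradiance scales as 1/d², so S = 1365 W m⁻² × (1/7.47)² = 24.46 W m⁻².
TOA radiative forcing: ΔF = (1−α)ΔS/4 = 0.71·(-0.518)/4 = -0.09194 W m⁻².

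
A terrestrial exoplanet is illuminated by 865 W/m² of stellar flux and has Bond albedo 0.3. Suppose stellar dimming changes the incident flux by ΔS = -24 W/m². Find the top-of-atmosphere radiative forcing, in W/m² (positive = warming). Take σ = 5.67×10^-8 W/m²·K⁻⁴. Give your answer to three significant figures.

TOA radiative forcing: ΔF = (1−α)ΔS/4 = 0.7·(-24)/4 = -4.200 W/m².

-4.20 W/m²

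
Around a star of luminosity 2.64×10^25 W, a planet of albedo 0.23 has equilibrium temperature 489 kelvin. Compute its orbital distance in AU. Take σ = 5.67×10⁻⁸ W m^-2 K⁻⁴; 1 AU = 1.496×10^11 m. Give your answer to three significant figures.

Energy balance gives S = 4σT⁴/(1−α) = 16840 W m^-2.
S = L/(4πd²) → d = √(L/4πS) = √(2.64×10^25/(4π·16840)) = 1.117×10^10 m = 0.07466 AU.

0.0747 AU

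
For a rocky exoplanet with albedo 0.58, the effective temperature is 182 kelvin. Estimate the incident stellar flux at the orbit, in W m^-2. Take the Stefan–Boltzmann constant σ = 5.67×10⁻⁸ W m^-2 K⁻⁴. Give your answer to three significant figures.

592 W m^-2

Invert the energy balance for S: S = 4σT⁴/(1−α).
The emitted flux is σT⁴ = 62.21 W m^-2.
S = 4·62.21/0.42 = 592.5 W m^-2.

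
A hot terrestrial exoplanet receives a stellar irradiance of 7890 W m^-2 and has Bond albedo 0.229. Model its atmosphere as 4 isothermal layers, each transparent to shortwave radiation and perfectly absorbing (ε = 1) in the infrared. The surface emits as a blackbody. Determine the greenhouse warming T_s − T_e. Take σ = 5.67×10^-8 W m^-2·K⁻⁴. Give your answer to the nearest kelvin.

OLR = S(1−α)/4 = 1521 W m^-2; the top layer radiates at T_e = 404.7 K.
Surface: T_s = (5)^¼·T_e = 605.2 K.
Warming: T_s − T_e = 200.5 K.

200 kelvin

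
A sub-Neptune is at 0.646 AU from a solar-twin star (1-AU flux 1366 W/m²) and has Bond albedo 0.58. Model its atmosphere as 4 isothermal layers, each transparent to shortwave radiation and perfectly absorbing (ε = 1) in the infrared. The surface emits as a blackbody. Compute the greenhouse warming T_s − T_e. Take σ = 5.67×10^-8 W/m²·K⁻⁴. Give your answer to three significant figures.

138 kelvin

Flux at the orbit: S = 1366/(0.646)² = 3273 W/m².
The effective emission temperature is T_e = [S(1−α)/(4σ)]^¼ = 279.0 K.
Surface: T_s = (5)^¼·T_e = 417.2 K.
So the greenhouse effect raises the surface by 417.2 − 279.0 = 138.2 K.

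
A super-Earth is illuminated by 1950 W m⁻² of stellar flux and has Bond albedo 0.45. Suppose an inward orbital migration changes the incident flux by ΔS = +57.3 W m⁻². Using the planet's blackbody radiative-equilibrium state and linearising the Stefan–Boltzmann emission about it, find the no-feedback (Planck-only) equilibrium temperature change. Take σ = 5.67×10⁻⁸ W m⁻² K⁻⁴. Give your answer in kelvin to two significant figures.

1.9 K

The baseline emission temperature is T_e = 262.2 K.
Only a fraction (1−α) is absorbed and it's spread over 4πR², so ΔF = (1−α)ΔS/4 = 7.879 W m⁻².
The Planck feedback parameter is 4σT_e³ = 4.090 W m⁻²/K.
Hence the no-feedback warming is ΔF/(4σT_e³) = 1.93 K.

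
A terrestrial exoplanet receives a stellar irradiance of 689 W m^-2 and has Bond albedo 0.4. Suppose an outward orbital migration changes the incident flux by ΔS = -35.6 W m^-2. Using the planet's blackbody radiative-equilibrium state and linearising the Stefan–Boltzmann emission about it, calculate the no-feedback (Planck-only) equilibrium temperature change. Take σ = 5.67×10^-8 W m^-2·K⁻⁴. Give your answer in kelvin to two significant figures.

Reference equilibrium: T_e = [S(1−α)/(4σ)]^(1/4) = 206.6 K.
ΔF = Δ[S(1−α)]/4 = (1−0.4)·-35.6/4 = -5.340 W m^-2.
Linearising σT⁴ gives d(σT⁴)/dT = 4σT_e³ = 2.001 W m^-2 per K.
Hence the no-feedback warming is ΔF/(4σT_e³) = -2.67 K.

-2.7 K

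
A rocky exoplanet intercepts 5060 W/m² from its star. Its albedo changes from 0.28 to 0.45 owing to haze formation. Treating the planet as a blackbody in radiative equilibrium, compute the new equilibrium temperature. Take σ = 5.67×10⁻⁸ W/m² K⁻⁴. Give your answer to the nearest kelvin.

333 kelvin

T₂ = [S(1−α₂)/(4σ)]^(1/4) = [5060·0.55/(4σ)]^(1/4) = 332.8 K.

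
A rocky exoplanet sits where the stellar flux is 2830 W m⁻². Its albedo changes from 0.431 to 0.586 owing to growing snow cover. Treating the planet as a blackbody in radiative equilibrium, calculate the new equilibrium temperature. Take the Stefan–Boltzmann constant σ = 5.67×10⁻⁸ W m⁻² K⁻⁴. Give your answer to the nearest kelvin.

With the new albedo, S(1−α₂)/4 = 292.9 W m⁻², so T₂ = 268.1 K.

268 K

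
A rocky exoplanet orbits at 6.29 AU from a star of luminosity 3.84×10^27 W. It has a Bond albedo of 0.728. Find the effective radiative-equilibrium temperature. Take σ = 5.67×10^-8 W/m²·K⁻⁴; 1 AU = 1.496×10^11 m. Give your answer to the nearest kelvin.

Orbital distance: d = 6.29 AU = 9.410×10^11 m.
S = L/(4πd²) = 345.1 W/m².
The planet absorbs (1−α)S over its disc πR² and re-emits over 4πR², so the mean absorbed flux is (1−0.728)·345.1/4 = 23.47 W/m².
Set σT⁴ = 23.47 → T = (23.47/σ)^(1/4) = 142.6 K.

143 K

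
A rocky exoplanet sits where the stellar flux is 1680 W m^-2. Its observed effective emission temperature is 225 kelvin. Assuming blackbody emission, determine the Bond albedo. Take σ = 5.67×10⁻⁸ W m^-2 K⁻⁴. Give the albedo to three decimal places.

Rearranging the radiative balance, α = 1 − 4σT⁴/S.
4σT⁴ = 4·5.67×10⁻⁸·(225)⁴ = 581.3 W m^-2.
Hence α = 1 − 581.3/1680 = 0.6540.

0.654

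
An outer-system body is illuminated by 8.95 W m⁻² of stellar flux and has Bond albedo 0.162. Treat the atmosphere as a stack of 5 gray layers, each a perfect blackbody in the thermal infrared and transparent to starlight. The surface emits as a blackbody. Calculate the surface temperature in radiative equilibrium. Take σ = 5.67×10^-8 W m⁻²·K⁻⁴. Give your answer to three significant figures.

Top-of-atmosphere balance: σT_e⁴ = S(1−α)/4 = 1.875 W m⁻² → T_e = 75.83 K.
With N = 5 opaque layers, T_s = (N+1)^(1/4)·T_e = 6^(1/4)·75.83 = 118.7 K.

119 K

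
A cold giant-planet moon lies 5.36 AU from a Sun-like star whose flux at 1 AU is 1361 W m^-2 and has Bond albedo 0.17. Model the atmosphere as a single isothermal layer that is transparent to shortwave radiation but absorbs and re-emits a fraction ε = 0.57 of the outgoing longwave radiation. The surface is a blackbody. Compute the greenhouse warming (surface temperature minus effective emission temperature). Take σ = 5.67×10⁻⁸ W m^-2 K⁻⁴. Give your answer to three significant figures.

Flux at the orbit: S = 1361/(5.36)² = 47.37 W m^-2.
Effective emission temperature (TOA balance): σT_e⁴ = S(1−α)/4 = 9.830 W m^-2 → T_e = 114.7 K.
For a single slab of emissivity ε, T_s⁴ = 2T_e⁴/(2−ε); thus T_s = 114.7·(1.399)^(1/4) = 124.8 K.
The atmosphere warms the surface by 10.04 K.

10.0 kelvin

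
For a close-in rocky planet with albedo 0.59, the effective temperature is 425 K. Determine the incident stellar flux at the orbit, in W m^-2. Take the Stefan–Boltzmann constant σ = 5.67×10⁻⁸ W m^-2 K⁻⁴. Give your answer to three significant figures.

18000 W m^-2

Invert the energy balance for S: S = 4σT⁴/(1−α).
The emitted flux is σT⁴ = 1850 W m^-2.
S = 4·1850/0.41 = 18050 W m^-2.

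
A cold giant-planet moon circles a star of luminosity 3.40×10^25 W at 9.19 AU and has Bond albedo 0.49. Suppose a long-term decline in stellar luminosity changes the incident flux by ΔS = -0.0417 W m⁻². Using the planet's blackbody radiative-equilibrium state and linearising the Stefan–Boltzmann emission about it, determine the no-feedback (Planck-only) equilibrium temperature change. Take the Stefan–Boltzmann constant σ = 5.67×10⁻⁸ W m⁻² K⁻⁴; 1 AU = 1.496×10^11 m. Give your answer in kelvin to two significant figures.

d = 9.19 × 1.496×10^11 m = 1.375×10^12 m.
Spreading L over a sphere of radius d: S = 3.40×10^25/(4π·1.37×10^12²) = 1.431 W m⁻².
Reference equilibrium: T_e = [S(1−α)/(4σ)]^(1/4) = 42.36 K.
TOA radiative forcing: ΔF = (1−α)ΔS/4 = 0.51·(-0.0417)/4 = -0.005317 W m⁻².
Planck response: λ_P = 4σT_e³ = 4·5.67×10⁻⁸·(42.36)³ = 0.01724 W m⁻²/K.
ΔT₀ = ΔF/λ_P = -0.005317/0.01724 = -0.308 K.

-0.31 K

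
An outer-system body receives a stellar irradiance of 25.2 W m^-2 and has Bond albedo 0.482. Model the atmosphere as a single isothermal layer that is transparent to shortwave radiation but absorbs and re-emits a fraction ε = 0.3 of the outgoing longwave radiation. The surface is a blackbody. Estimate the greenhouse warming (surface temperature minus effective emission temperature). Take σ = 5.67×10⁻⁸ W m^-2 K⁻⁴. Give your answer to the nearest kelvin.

Effective emission temperature (TOA balance): σT_e⁴ = S(1−α)/4 = 3.263 W m^-2 → T_e = 87.10 K.
The surface balance (absorbed SW + ε·downward IR = σT_s⁴) with T_a⁴ = T_s⁴/2 reduces to T_s = T_e·[2/(2−ε)]^¼ = 90.71 K.
T_s − T_e = 90.71 − 87.10 = 3.612 K.

4 kelvin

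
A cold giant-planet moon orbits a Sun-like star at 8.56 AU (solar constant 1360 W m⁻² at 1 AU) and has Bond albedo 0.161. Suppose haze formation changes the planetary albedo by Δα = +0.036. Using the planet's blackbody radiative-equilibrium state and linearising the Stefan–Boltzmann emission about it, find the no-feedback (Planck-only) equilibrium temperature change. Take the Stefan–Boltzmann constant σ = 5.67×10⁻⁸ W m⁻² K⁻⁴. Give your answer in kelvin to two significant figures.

-0.98 kelvin

Flux at the orbit: S = 1360/(8.56)² = 18.56 W m⁻².
Unperturbed T_e = [18.56·(1−0.161)/(4σ)]^¼ = 91.03 K.
ΔF = −(S/4)Δα = −(18.56/4)×(+0.036) = -0.1670 W m⁻².
Linearising σT⁴ gives d(σT⁴)/dT = 4σT_e³ = 0.1711 W m⁻² per K.
Hence the no-feedback warming is ΔF/(4σT_e³) = -0.976 K.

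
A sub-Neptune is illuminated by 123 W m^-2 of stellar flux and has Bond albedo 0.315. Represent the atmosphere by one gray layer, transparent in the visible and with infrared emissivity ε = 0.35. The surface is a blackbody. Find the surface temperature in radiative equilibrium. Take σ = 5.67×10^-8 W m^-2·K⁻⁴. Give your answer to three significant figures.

146 K

Effective emission temperature (TOA balance): σT_e⁴ = S(1−α)/4 = 21.06 W m^-2 → T_e = 138.8 K.
For a single slab of emissivity ε, T_s⁴ = 2T_e⁴/(2−ε); thus T_s = 138.8·(1.212)^(1/4) = 145.7 K.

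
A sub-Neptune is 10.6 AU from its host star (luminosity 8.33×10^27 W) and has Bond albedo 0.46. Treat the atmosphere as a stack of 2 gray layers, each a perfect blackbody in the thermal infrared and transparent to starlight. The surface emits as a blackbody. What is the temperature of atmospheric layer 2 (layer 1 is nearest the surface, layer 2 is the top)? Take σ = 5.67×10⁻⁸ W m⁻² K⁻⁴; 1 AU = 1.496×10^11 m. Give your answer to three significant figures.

158 K

Orbital distance: d = 10.6 AU = 1.586×10^12 m.
Flux at the orbit: S = L/(4πd²) = 8.33×10^27/(4π·(1.59×10^12)²) = 263.6 W m⁻².
OLR = S(1−α)/4 = 35.59 W m⁻²; the top layer radiates at T_e = 158.3 K.
The net upward flux σT_e⁴ is constant between every pair of levels, so T_k⁴ = (N+1−k)T_e⁴.
With k = 2: T_2 = (2+1−2)^¼·158.3 K = 158.3 K.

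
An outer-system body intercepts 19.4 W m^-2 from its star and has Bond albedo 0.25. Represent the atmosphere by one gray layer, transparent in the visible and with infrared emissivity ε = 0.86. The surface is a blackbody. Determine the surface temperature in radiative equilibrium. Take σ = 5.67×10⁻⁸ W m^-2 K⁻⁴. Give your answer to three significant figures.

103 kelvin

At the top of the atmosphere, σT_e⁴ = S(1−α)/4 = 3.637 W m^-2, giving T_e = 89.50 K.
The surface balance (absorbed SW + ε·downward IR = σT_s⁴) with T_a⁴ = T_s⁴/2 reduces to T_s = T_e·[2/(2−ε)]^¼ = 103.0 K.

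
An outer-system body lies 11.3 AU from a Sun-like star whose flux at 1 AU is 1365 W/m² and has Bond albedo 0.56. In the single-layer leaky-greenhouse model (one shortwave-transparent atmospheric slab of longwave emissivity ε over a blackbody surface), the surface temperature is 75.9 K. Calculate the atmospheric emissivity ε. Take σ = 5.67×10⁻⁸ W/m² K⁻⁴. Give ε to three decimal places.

Flux at the orbit: S = 1365/(11.3)² = 10.69 W/m².
TOA balance gives T_e = 67.48 K.
Inverting T_s⁴ = 2T_e⁴/(2−ε): (T_e/T_s)⁴ = 0.6249, so ε = 2(1 − 0.6249) = 0.7502.

0.750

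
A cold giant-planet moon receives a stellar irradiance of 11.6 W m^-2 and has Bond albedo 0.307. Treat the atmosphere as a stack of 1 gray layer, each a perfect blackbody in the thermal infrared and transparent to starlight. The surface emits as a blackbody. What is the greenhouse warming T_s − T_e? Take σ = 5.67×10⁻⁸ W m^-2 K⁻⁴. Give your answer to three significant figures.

Top-of-atmosphere balance: σT_e⁴ = S(1−α)/4 = 2.010 W m^-2 → T_e = 77.16 K.
Surface: T_s = (2)^¼·T_e = 91.76 K.
So the greenhouse effect raises the surface by 91.76 − 77.16 = 14.60 K.

14.6 K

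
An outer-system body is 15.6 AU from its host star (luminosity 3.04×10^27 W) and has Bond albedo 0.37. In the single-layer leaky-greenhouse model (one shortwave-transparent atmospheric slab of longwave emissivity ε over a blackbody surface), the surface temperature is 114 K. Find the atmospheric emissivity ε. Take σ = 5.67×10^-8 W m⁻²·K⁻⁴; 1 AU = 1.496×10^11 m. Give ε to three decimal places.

0.539

d = 15.6 × 1.496×10^11 m = 2.334×10^12 m.
Flux at the orbit: S = L/(4πd²) = 3.04×10^27/(4π·(2.33×10^12)²) = 44.42 W m⁻².
TOA balance gives T_e = 105.4 K.
Inverting T_s⁴ = 2T_e⁴/(2−ε): (T_e/T_s)⁴ = 0.7305, so ε = 2(1 − 0.7305) = 0.5390.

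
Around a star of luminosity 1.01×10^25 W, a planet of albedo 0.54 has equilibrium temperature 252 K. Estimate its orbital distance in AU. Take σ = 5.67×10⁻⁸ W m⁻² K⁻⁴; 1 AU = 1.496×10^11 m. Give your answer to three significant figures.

0.134 AU

Required flux: S = 4σT⁴/(1−α) = 1988 W m⁻².
Then d = [L/(4πS)]^(1/2) = 2.011×10^10 m, i.e. 0.1344 AU.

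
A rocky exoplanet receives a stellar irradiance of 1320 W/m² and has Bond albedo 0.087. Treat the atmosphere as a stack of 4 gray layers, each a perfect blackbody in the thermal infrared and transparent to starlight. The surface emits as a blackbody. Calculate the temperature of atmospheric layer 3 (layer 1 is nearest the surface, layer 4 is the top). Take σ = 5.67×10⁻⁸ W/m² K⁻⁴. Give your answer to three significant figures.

Top-of-atmosphere balance: σT_e⁴ = S(1−α)/4 = 301.3 W/m² → T_e = 270.0 K.
In the N-layer model, layer k (counted from the surface) has T_k = (N+1−k)^(1/4)·T_e.
With k = 3: T_3 = (4+1−3)^¼·270.0 K = 321.1 K.

321 kelvin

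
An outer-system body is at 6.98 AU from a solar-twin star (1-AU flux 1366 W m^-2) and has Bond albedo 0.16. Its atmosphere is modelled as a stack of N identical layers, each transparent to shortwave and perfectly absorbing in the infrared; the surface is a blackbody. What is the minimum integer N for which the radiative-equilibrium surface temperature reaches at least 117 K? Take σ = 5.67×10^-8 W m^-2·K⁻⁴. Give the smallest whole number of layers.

1

Irradiance scales as 1/d², so S = 1366 W m^-2 × (1/6.98)² = 28.04 W m^-2.
OLR = S(1−α)/4 = 5.888 W m^-2; the top layer radiates at T_e = 100.9 K.
Since T_s⁴ = (N+1)T_e⁴, we need N ≥ (T_s/T_e)⁴ − 1 = 0.805.
The minimum whole number is N = 1.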